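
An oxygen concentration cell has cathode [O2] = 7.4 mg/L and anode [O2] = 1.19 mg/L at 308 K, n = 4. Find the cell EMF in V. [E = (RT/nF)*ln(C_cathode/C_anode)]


Apply the Nernst concentration-cell relation: E = (RT/nF)*ln(C_cathode/C_anode)
RT/nF = 8.314*308/(4*96485) = 0.006635 V
ln(7.4/1.19) = 1.82753
E = 0.006635 * 1.82753 = 0.01213 V

0.01213 V


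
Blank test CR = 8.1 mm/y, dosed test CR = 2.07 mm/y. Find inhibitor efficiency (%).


Apply the inhibitor-efficiency definition: IE = (CR_blank − CR_inh)/CR_blank × 100
IE = (8.1 − 2.07) / 8.1 × 100
IE = 6.03 / 8.1 × 100 = 74.4 %

74.4 %


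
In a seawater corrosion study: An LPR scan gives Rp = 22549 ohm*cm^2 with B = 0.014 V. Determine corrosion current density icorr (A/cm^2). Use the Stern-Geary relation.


Apply the Stern-Geary relation: icorr = B / Rp
icorr = 0.014 / 22549 = 6.209×10^-7 A/cm^2

6.209×10^-7 A/cm^2


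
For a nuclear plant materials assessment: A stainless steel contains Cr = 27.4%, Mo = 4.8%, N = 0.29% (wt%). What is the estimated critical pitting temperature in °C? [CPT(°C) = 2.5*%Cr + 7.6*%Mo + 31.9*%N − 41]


Apply the ASTM G48 empirical CPT estimate: CPT(°C) = 2.5*%Cr + 7.6*%Mo + 31.9*%N − 41
2.5*27.4 = 68.5; 7.6*4.8 = 36.48; 31.9*0.29 = 9.251
CPT = 68.5 + 36.48 + 9.251 − 41 = 73.231 °C
Rounded to 0.1 °C: CPT ≈ 73.2 °C

73.2 °C


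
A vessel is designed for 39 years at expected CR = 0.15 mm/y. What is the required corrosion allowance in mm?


Corrosion allowance = CR × design life
CA = 0.15 * 39 = 5.85 mm

5.85 mm


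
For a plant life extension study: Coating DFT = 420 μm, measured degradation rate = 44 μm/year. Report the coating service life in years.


Service life = thickness / degradation rate
Life = 420 / 44 = 9.5 years

9.5 years


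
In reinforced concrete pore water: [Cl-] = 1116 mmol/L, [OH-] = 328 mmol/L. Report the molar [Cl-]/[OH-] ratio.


Threshold parameter = [Cl-] / [OH-] (molar basis; both in mmol/L, so units cancel)
Ratio = 1116 / 328 = 3.4

3.4


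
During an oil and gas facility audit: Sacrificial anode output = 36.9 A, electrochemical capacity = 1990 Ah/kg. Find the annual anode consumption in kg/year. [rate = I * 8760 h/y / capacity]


Annual consumption = current * hours per year / capacity
Rate = 36.9 * 8760 / 1990 = 162.4 kg/year

162.4 kg/year


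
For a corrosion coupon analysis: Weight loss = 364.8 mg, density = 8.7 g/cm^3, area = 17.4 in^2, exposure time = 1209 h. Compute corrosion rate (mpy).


Apply the mpy weight-loss relation: CR = 534 * W / (D * A * T)
Numerator: 534 * 364.8 = 194803.2
Denominator: 8.7 * 17.4 * 1209 = 183018.42
CR = 194803.2 / 183018.42 = 1.06439 mpy

1.06439 mpy


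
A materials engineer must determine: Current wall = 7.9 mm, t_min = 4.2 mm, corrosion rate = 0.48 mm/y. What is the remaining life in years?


Apply the remaining-life relation: RL = (t_current − t_min) / CR
RL = (7.9 − 4.2) / 0.48 = 3.7 / 0.48 = 7.7 years

7.7 years


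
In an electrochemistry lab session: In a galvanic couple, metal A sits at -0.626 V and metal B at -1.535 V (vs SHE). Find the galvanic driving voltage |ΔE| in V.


Driving voltage is the absolute potential difference.
|ΔE| = |-0.626 − (-1.535)| = 0.909 V

0.909 V


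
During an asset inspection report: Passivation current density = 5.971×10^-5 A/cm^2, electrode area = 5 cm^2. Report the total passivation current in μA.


I = i_pass * A, then convert A → μA (×10^6)
I = 5.971×10^-5 * 5 * 10^6 = 298.55 μA

298.55 μA


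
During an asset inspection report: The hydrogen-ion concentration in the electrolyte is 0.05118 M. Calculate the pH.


pH = −log10[H+]
pH = −log10(0.05118) = 1.29

1.29


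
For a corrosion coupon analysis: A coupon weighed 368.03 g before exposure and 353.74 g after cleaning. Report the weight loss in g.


Weight loss = initial − final
WL = 368.03 − 353.74 = 14.29 g

14.29 g


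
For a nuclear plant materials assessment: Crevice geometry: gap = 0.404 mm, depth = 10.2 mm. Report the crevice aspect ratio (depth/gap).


Aspect ratio = depth / gap
Ratio = 10.2 / 0.404 = 25.2

25.2


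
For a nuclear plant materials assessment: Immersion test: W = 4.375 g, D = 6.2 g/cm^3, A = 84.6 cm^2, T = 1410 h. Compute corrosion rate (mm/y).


Apply the mm/y weight-loss relation: CR = 87600 * W / (D * A * T)
Numerator: 87600 * 4.375 = 383250.0
Denominator: 6.2 * 84.6 * 1410 = 739573.2
CR = 383250.0 / 739573.2 = 0.5182 mm/y

0.5182 mm/y


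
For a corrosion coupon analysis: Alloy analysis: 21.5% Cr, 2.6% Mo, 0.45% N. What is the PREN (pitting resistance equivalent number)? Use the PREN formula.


Apply the PREN formula: PREN = Cr + 3.3*Mo + 16*N
PREN = 21.5 + 3.3*2.6 + 16*0.45
PREN = 21.5 + 8.58 + 7.2 = 37.28

37.28


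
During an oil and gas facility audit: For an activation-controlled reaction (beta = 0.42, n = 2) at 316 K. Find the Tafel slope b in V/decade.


Apply the Tafel slope relation: b = 2.303*R*T/(beta*n*F)
Numerator: 2.303 * 8.314 * 316 = 6050.5
Denominator: 0.42 * 2 * 96485 = 81047.4
b = 6050.5 / 81047.4 = 0.075 V/decade

0.075 V/decade


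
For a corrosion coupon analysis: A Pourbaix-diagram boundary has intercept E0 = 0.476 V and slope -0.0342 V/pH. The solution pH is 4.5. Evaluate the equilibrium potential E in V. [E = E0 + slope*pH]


Apply the Pourbaix line equation: E = E0 + slope*pH
E = 0.476 + (-0.0342)*4.5 = 0.476 + (-0.1539) = 0.3221 V
Rounded to 4 decimal places: E = 0.3221 V

0.3221 V


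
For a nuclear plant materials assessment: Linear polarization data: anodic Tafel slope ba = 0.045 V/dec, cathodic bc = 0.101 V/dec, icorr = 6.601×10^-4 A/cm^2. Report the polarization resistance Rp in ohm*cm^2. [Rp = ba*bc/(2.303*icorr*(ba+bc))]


Apply the Stern-Geary equation: Rp = ba*bc / (2.303*icorr*(ba+bc))
ba*bc = 0.045*0.101 = 0.004545
ba+bc = 0.146; 2.303*icorr*(ba+bc) = 2.303*6.601×10^-4*0.146 = 2.219507×10^-4
Rp = 0.004545 / 2.219507×10^-4 = 20.5 ohm*cm^2

20.5 ohm*cm^2


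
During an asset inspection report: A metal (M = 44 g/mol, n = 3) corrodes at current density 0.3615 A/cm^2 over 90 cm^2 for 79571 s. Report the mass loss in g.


Apply Faraday's law: m = i*A*t*M / (n*F)
Total charge passed Q = i*A*t = 0.3615*90*79571 = 2588842.485 C
m = Q*M/(n*F) = 2588842.485*44/(3*96485) = 393.5295 g

393.5295 g


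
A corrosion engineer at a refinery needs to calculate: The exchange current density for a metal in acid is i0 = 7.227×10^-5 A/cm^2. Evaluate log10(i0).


i0 = 7.227×10^-5 A/cm^2
log10(i0) = -4.141

-4.141


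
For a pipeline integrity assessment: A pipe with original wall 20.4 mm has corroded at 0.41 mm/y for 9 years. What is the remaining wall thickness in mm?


Remaining wall = original − CR × time
t = 20.4 − 0.41*9 = 20.4 − 3.69 = 16.71 mm

16.71 mm


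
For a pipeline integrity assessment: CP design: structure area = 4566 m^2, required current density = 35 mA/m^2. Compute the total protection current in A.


I = area * current density, then convert mA → A (÷1000)
I = 4566 * 35 / 1000 = 159.81 A

159.81 A


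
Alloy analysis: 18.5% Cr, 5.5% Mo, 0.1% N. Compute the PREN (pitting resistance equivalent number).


Apply the PREN formula: PREN = Cr + 3.3*Mo + 16*N
PREN = 18.5 + 3.3*5.5 + 16*0.1
PREN = 18.5 + 18.15 + 1.6 = 38.25

38.25


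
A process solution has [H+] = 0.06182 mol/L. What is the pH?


pH = −log10[H+]
pH = −log10(0.06182) = 1.21

1.21


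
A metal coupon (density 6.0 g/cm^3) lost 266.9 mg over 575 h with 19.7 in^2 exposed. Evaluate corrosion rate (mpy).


Apply the mpy weight-loss relation: CR = 534 * W / (D * A * T)
Numerator: 534 * 266.9 = 142524.6
Denominator: 6.0 * 19.7 * 575 = 67965.0
CR = 142524.6 / 67965.0 = 2.09703 mpy

2.09703 mpy


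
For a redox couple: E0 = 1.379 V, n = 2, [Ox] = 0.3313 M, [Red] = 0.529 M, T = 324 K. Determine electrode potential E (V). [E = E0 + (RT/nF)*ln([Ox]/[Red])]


Apply the Nernst equation: E = E0 + (RT/nF)*ln([Ox]/[Red])
Step 1: RT/nF = 8.314*324/(2*96485) = 0.01395935 V
Step 2: [Ox]/[Red] = 0.3313/0.529 = 0.626276
Step 3: ln(0.626276) = -0.467964
Step 4: correction = 0.01395935 * -0.467964 = -0.007 V
E = 1.379 + -0.007 = 1.372 V

1.372 V


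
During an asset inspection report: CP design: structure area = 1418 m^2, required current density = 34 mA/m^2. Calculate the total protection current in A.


I = area * current density, then convert mA → A (÷1000)
I = 1418 * 34 / 1000 = 48.21 A

48.21 A


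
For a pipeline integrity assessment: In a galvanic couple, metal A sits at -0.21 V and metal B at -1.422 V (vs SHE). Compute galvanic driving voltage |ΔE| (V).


Driving voltage is the absolute potential difference.
|ΔE| = |-0.21 − (-1.422)| = 1.212 V

1.212 V


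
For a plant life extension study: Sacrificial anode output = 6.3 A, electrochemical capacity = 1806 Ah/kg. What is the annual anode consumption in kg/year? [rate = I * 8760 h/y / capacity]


Annual consumption = current * hours per year / capacity
Rate = 6.3 * 8760 / 1806 = 30.6 kg/year

30.6 kg/year


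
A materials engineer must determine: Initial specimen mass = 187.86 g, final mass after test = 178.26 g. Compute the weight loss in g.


Weight loss = initial − final
WL = 187.86 − 178.26 = 9.6 g

9.6 g


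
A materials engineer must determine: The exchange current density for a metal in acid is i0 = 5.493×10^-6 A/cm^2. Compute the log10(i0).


i0 = 5.493×10^-6 A/cm^2
log10(i0) = -5.26

-5.26


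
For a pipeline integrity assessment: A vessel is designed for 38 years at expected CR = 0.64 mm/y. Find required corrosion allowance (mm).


Corrosion allowance = CR × design life
CA = 0.64 * 38 = 24.32 mm

24.32 mm


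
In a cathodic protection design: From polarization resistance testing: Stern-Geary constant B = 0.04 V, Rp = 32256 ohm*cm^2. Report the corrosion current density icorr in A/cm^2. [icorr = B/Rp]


Apply the Stern-Geary relation: icorr = B / Rp
icorr = 0.04 / 32256 = 1.24×10^-6 A/cm^2

1.24×10^-6 A/cm^2


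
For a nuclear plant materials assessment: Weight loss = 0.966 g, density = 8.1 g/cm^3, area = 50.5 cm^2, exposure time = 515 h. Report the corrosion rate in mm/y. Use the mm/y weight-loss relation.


Apply the mm/y weight-loss relation: CR = 87600 * W / (D * A * T)
Numerator: 87600 * 0.966 = 84621.6
Denominator: 8.1 * 50.5 * 515 = 210660.75
CR = 84621.6 / 210660.75 = 0.401696 mm/y

0.401696 mm/y


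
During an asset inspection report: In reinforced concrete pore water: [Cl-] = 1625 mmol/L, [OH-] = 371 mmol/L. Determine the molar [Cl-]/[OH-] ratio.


Threshold parameter = [Cl-] / [OH-] (molar basis; both in mmol/L, so units cancel)
Ratio = 1625 / 371 = 4.38

4.38


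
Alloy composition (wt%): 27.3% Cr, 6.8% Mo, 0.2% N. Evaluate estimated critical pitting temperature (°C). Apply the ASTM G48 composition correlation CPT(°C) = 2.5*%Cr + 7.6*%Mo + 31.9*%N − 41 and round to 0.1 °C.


Apply the ASTM G48 empirical CPT estimate: CPT(°C) = 2.5*%Cr + 7.6*%Mo + 31.9*%N − 41
2.5*27.3 = 68.25; 7.6*6.8 = 51.68; 31.9*0.2 = 6.38
CPT = 68.25 + 51.68 + 6.38 − 41 = 85.31 °C
Rounded to 0.1 °C: CPT ≈ 85.3 °C

85.3 °C


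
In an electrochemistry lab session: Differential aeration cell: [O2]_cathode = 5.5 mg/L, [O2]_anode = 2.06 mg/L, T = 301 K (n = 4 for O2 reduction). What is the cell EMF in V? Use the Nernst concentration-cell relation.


Apply the Nernst concentration-cell relation: E = (RT/nF)*ln(C_cathode/C_anode)
RT/nF = 8.314*301/(4*96485) = 0.0064842 V
ln(5.5/2.06) = 0.98204
E = 0.0064842 * 0.98204 = 0.00637 V

0.00637 V


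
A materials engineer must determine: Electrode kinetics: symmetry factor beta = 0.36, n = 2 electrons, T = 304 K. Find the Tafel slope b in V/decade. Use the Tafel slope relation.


Apply the Tafel slope relation: b = 2.303*R*T/(beta*n*F)
Numerator: 2.303 * 8.314 * 304 = 5820.73
Denominator: 0.36 * 2 * 96485 = 69469.2
b = 5820.73 / 69469.2 = 0.0838 V/decade

0.0838 V/decade


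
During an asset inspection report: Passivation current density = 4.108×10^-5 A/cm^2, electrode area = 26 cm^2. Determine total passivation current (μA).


I = i_pass * A, then convert A → μA (×10^6)
I = 4.108×10^-5 * 26 * 10^6 = 1068.08 μA

1068.08 μA


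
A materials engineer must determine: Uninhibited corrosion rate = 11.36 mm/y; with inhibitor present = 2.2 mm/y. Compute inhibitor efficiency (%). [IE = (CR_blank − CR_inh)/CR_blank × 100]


Apply the inhibitor-efficiency definition: IE = (CR_blank − CR_inh)/CR_blank × 100
IE = (11.36 − 2.2) / 11.36 × 100
IE = 9.16 / 11.36 × 100 = 80.6 %

80.6 %


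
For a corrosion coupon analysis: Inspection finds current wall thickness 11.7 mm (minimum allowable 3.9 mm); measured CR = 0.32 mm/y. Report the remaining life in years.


Apply the remaining-life relation: RL = (t_current − t_min) / CR
RL = (11.7 − 3.9) / 0.32 = 7.8 / 0.32 = 24.4 years

24.4 years


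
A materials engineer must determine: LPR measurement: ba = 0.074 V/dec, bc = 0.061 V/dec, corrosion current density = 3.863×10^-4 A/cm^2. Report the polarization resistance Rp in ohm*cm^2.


Apply the Stern-Geary equation: Rp = ba*bc / (2.303*icorr*(ba+bc))
ba*bc = 0.074*0.061 = 0.004514
ba+bc = 0.135; 2.303*icorr*(ba+bc) = 2.303*3.863×10^-4*0.135 = 1.201026×10^-4
Rp = 0.004514 / 1.201026×10^-4 = 37.6 ohm*cm^2

37.6 ohm*cm^2


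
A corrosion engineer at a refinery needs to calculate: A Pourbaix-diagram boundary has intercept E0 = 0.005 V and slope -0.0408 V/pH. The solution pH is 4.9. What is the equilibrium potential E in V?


Apply the Pourbaix line equation: E = E0 + slope*pH
E = 0.005 + (-0.0408)*4.9 = 0.005 + (-0.19992) = -0.19492 V
Rounded to 4 decimal places: E = -0.1949 V

-0.1949 V


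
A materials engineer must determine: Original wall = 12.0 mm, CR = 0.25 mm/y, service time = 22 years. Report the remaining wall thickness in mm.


Remaining wall = original − CR × time
t = 12.0 − 0.25*22 = 12.0 − 5.5 = 6.5 mm

6.5 mm


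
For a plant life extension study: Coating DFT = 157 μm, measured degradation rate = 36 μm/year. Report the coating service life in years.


Service life = thickness / degradation rate
Life = 157 / 36 = 4.4 years

4.4 years


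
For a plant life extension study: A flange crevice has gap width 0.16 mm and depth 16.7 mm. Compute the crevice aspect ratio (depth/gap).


Aspect ratio = depth / gap
Ratio = 16.7 / 0.16 = 104.4

104.4


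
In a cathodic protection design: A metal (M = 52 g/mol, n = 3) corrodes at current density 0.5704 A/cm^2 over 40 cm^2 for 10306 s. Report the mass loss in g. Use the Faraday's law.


Apply Faraday's law: m = i*A*t*M / (n*F)
Total charge passed Q = i*A*t = 0.5704*40*10306 = 235141.696 C
m = Q*M/(n*F) = 235141.696*52/(3*96485) = 42.243 g

42.243 g


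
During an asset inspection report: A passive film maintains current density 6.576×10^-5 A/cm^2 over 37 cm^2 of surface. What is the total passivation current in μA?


I = i_pass * A, then convert A → μA (×10^6)
I = 6.576×10^-5 * 37 * 10^6 = 2433.12 μA

2433.12 μA


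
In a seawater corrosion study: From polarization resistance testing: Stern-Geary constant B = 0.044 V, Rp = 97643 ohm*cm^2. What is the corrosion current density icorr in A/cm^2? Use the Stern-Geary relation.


Apply the Stern-Geary relation: icorr = B / Rp
icorr = 0.044 / 97643 = 4.506×10^-7 A/cm^2

4.506×10^-7 A/cm^2


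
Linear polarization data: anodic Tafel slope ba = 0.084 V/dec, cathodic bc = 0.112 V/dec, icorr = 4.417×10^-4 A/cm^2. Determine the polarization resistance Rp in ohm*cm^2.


Apply the Stern-Geary equation: Rp = ba*bc / (2.303*icorr*(ba+bc))
ba*bc = 0.084*0.112 = 0.009408
ba+bc = 0.196; 2.303*icorr*(ba+bc) = 2.303*4.417×10^-4*0.196 = 1.9937808×10^-4
Rp = 0.009408 / 1.9937808×10^-4 = 47.19 ohm*cm^2

47.19 ohm*cm^2


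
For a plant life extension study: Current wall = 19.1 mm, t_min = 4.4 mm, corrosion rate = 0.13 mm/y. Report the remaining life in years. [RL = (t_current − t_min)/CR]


Apply the remaining-life relation: RL = (t_current − t_min) / CR
RL = (19.1 − 4.4) / 0.13 = 14.7 / 0.13 = 113.1 years

113.1 years


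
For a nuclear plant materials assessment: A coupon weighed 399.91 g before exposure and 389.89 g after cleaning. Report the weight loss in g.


Weight loss = initial − final
WL = 399.91 − 389.89 = 10.02 g

10.02 g


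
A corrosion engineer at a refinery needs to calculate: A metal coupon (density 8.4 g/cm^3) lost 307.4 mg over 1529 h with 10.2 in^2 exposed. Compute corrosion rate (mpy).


Apply the mpy weight-loss relation: CR = 534 * W / (D * A * T)
Numerator: 534 * 307.4 = 164151.6
Denominator: 8.4 * 10.2 * 1529 = 131004.72
CR = 164151.6 / 131004.72 = 1.25302 mpy

1.25302 mpy


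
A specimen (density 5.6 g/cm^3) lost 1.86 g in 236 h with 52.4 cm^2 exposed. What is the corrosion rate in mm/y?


Apply the mm/y weight-loss relation: CR = 87600 * W / (D * A * T)
Numerator: 87600 * 1.86 = 162936.0
Denominator: 5.6 * 52.4 * 236 = 69251.84
CR = 162936.0 / 69251.84 = 2.352804 mm/y

2.352804 mm/y


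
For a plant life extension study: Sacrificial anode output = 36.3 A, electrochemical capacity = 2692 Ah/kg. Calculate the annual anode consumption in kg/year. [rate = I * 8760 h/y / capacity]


Annual consumption = current * hours per year / capacity
Rate = 36.3 * 8760 / 2692 = 118.1 kg/year

118.1 kg/year


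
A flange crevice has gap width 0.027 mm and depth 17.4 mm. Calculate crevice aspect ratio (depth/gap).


Aspect ratio = depth / gap
Ratio = 17.4 / 0.027 = 644.4

644.4


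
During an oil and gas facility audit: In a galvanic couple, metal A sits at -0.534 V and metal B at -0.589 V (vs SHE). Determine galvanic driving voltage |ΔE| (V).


Driving voltage is the absolute potential difference.
|ΔE| = |-0.534 − (-0.589)| = 0.055 V

0.055 V


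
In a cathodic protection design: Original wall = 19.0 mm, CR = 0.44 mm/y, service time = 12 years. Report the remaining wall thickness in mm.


Remaining wall = original − CR × time
t = 19.0 − 0.44*12 = 19.0 − 5.28 = 13.72 mm

13.72 mm


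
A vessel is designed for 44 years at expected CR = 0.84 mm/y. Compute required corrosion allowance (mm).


Corrosion allowance = CR × design life
CA = 0.84 * 44 = 36.96 mm

36.96 mm


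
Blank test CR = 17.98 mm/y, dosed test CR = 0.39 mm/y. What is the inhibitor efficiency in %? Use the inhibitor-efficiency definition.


Apply the inhibitor-efficiency definition: IE = (CR_blank − CR_inh)/CR_blank × 100
IE = (17.98 − 0.39) / 17.98 × 100
IE = 17.59 / 17.98 × 100 = 97.8 %

97.8 %


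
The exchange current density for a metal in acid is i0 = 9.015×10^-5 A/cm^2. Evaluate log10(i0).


i0 = 9.015×10^-5 A/cm^2
log10(i0) = -4.045

-4.045


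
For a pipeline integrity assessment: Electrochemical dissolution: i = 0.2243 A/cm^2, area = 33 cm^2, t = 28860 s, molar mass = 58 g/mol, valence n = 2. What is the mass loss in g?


Apply Faraday's law: m = i*A*t*M / (n*F)
Total charge passed Q = i*A*t = 0.2243*33*28860 = 213618.834 C
m = Q*M/(n*F) = 213618.834*58/(2*96485) = 64.20631 g

64.20631 g


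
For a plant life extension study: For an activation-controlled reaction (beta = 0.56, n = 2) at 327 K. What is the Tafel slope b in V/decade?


Apply the Tafel slope relation: b = 2.303*R*T/(beta*n*F)
Numerator: 2.303 * 8.314 * 327 = 6261.12
Denominator: 0.56 * 2 * 96485 = 108063.2
b = 6261.12 / 108063.2 = 0.0579 V/decade

0.0579 V/decade


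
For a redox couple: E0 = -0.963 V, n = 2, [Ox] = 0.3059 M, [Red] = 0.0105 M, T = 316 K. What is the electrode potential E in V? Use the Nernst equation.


Apply the Nernst equation: E = E0 + (RT/nF)*ln([Ox]/[Red])
Step 1: RT/nF = 8.314*316/(2*96485) = 0.01361468 V
Step 2: [Ox]/[Red] = 0.3059/0.0105 = 29.133333
Step 3: ln(29.133333) = 3.371883
Step 4: correction = 0.01361468 * 3.371883 = 0.0459 V
E = -0.963 + 0.0459 = -0.9171 V

-0.9171 V


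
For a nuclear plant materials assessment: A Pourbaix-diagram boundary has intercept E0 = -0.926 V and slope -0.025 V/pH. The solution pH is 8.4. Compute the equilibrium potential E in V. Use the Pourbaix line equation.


Apply the Pourbaix line equation: E = E0 + slope*pH
E = -0.926 + (-0.025)*8.4 = -0.926 + (-0.21) = -1.136 V
Rounded to 3 decimal places: E = -1.136 V

-1.136 V


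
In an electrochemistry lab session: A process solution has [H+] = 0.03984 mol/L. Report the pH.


pH = −log10[H+]
pH = −log10(0.03984) = 1.4

1.4


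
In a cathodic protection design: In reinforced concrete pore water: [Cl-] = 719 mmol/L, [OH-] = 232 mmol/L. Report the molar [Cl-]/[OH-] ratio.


Threshold parameter = [Cl-] / [OH-] (molar basis; both in mmol/L, so units cancel)
Ratio = 719 / 232 = 3.1

3.1


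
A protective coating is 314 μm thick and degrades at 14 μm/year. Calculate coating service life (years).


Service life = thickness / degradation rate
Life = 314 / 14 = 22.4 years

22.4 years


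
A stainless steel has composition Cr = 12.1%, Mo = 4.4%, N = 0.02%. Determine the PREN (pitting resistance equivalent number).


Apply the PREN formula: PREN = Cr + 3.3*Mo + 16*N
PREN = 12.1 + 3.3*4.4 + 16*0.02
PREN = 12.1 + 14.52 + 0.32 = 26.94

26.94


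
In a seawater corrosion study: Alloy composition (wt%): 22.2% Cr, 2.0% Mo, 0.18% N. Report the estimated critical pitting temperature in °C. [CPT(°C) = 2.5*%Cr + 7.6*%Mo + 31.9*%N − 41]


Apply the ASTM G48 empirical CPT estimate: CPT(°C) = 2.5*%Cr + 7.6*%Mo + 31.9*%N − 41
2.5*22.2 = 55.5; 7.6*2.0 = 15.2; 31.9*0.18 = 5.742
CPT = 55.5 + 15.2 + 5.742 − 41 = 35.442 °C
Rounded to 0.1 °C: CPT ≈ 35.4 °C

35.4 °C


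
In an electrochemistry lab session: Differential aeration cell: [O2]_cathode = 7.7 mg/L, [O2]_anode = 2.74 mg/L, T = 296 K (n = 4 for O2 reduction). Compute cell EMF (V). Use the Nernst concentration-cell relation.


Apply the Nernst concentration-cell relation: E = (RT/nF)*ln(C_cathode/C_anode)
RT/nF = 8.314*296/(4*96485) = 0.00637649 V
ln(7.7/2.74) = 1.03326
E = 0.00637649 * 1.03326 = 0.00659 V

0.00659 V


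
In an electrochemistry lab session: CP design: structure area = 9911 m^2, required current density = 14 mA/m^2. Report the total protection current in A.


I = area * current density, then convert mA → A (÷1000)
I = 9911 * 14 / 1000 = 138.75 A

138.75 A


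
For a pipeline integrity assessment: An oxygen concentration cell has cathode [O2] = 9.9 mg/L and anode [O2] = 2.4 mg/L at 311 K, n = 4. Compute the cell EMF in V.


Apply the Nernst concentration-cell relation: E = (RT/nF)*ln(C_cathode/C_anode)
RT/nF = 8.314*311/(4*96485) = 0.00669963 V
ln(9.9/2.4) = 1.41707
E = 0.00669963 * 1.41707 = 0.00949 V

0.00949 V


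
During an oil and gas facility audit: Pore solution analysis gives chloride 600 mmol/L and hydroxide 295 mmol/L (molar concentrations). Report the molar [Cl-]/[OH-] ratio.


Threshold parameter = [Cl-] / [OH-] (molar basis; both in mmol/L, so units cancel)
Ratio = 600 / 295 = 2.03

2.03


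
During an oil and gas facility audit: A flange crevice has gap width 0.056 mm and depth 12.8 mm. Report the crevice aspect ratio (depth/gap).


Aspect ratio = depth / gap
Ratio = 12.8 / 0.056 = 228.6

228.6


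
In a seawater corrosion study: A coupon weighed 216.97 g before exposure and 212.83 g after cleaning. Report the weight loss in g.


Weight loss = initial − final
WL = 216.97 − 212.83 = 4.14 g

4.14 g


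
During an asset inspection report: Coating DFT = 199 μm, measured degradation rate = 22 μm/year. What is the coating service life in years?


Service life = thickness / degradation rate
Life = 199 / 22 = 9.0 years

9.0 years


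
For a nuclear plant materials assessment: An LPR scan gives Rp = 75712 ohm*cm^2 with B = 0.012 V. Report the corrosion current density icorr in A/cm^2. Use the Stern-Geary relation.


Apply the Stern-Geary relation: icorr = B / Rp
icorr = 0.012 / 75712 = 1.585×10^-7 A/cm^2

1.585×10^-7 A/cm^2


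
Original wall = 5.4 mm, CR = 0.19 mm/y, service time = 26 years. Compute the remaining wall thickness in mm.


Remaining wall = original − CR × time
t = 5.4 − 0.19*26 = 5.4 − 4.94 = 0.46 mm

0.46 mm


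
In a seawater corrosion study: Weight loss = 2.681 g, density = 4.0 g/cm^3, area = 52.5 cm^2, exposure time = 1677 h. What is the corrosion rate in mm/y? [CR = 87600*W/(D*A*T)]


Apply the mm/y weight-loss relation: CR = 87600 * W / (D * A * T)
Numerator: 87600 * 2.681 = 234855.6
Denominator: 4.0 * 52.5 * 1677 = 352170.0
CR = 234855.6 / 352170.0 = 0.666881 mm/y

0.666881 mm/y


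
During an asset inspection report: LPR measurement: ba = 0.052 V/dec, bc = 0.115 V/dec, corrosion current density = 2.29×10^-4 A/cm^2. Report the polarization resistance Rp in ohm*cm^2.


Apply the Stern-Geary equation: Rp = ba*bc / (2.303*icorr*(ba+bc))
ba*bc = 0.052*0.115 = 0.00598
ba+bc = 0.167; 2.303*icorr*(ba+bc) = 2.303*2.29×10^-4*0.167 = 8.8073629×10^-5
Rp = 0.00598 / 8.8073629×10^-5 = 67.9 ohm*cm^2

67.9 ohm*cm^2


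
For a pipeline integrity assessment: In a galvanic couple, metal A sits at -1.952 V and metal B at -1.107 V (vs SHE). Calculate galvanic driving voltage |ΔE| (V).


Driving voltage is the absolute potential difference.
|ΔE| = |-1.952 − (-1.107)| = 0.845 V

0.845 V


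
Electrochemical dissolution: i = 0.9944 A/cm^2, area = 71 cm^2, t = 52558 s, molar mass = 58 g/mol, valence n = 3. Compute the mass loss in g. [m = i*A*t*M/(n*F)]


Apply Faraday's law: m = i*A*t*M / (n*F)
Total charge passed Q = i*A*t = 0.9944*71*52558 = 3710720.9392 C
m = Q*M/(n*F) = 3710720.9392*58/(3*96485) = 743.542 g

743.542 g


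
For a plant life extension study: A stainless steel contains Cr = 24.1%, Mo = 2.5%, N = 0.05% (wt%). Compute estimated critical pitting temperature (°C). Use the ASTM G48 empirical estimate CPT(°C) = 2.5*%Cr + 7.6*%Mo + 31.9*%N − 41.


Apply the ASTM G48 empirical CPT estimate: CPT(°C) = 2.5*%Cr + 7.6*%Mo + 31.9*%N − 41
2.5*24.1 = 60.25; 7.6*2.5 = 19; 31.9*0.05 = 1.595
CPT = 60.25 + 19 + 1.595 − 41 = 39.845 °C
Rounded to 0.1 °C: CPT ≈ 39.8 °C

39.8 °C


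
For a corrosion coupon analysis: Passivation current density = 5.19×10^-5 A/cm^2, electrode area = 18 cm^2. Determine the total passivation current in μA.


I = i_pass * A, then convert A → μA (×10^6)
I = 5.19×10^-5 * 18 * 10^6 = 934.2 μA

934.2 μA


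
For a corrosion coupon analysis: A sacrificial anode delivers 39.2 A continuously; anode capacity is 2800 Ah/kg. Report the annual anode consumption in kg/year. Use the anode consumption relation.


Annual consumption = current * hours per year / capacity
Rate = 39.2 * 8760 / 2800 = 122.6 kg/year

122.6 kg/year


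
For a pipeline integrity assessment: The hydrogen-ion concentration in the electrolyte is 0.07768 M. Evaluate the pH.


pH = −log10[H+]
pH = −log10(0.07768) = 1.11

1.11


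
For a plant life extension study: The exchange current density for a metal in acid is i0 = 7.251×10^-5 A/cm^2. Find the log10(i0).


i0 = 7.251×10^-5 A/cm^2
log10(i0) = -4.14

-4.14


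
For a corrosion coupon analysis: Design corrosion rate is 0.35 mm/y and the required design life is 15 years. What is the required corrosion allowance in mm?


Corrosion allowance = CR × design life
CA = 0.35 * 15 = 5.25 mm

5.25 mm


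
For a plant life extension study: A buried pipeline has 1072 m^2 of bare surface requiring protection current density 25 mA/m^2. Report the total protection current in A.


I = area * current density, then convert mA → A (÷1000)
I = 1072 * 25 / 1000 = 26.8 A

26.8 A


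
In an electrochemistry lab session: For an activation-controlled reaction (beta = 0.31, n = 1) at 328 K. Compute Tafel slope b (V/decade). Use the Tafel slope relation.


Apply the Tafel slope relation: b = 2.303*R*T/(beta*n*F)
Numerator: 2.303 * 8.314 * 328 = 6280.26
Denominator: 0.31 * 1 * 96485 = 29910.35
b = 6280.26 / 29910.35 = 0.21 V/decade

0.21 V/decade


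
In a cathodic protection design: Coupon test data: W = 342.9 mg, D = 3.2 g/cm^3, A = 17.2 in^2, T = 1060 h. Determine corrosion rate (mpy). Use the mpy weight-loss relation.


Apply the mpy weight-loss relation: CR = 534 * W / (D * A * T)
Numerator: 534 * 342.9 = 183108.6
Denominator: 3.2 * 17.2 * 1060 = 58342.4
CR = 183108.6 / 58342.4 = 3.1385 mpy

3.1385 mpy


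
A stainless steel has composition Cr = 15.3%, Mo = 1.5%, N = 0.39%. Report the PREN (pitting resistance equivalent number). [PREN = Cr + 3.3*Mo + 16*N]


Apply the PREN formula: PREN = Cr + 3.3*Mo + 16*N
PREN = 15.3 + 3.3*1.5 + 16*0.39
PREN = 15.3 + 4.95 + 6.24 = 26.49

26.49


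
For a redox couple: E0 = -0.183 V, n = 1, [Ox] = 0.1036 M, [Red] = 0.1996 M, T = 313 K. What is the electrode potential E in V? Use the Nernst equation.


Apply the Nernst equation: E = E0 + (RT/nF)*ln([Ox]/[Red])
Step 1: RT/nF = 8.314*313/(1*96485) = 0.02697085 V
Step 2: [Ox]/[Red] = 0.1036/0.1996 = 0.519038
Step 3: ln(0.519038) = -0.655778
Step 4: correction = 0.02697085 * -0.655778 = -0.018 V
E = -0.183 + -0.018 = -0.201 V

-0.201 V


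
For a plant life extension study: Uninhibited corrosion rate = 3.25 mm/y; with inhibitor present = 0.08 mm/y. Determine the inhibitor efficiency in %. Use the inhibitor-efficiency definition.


Apply the inhibitor-efficiency definition: IE = (CR_blank − CR_inh)/CR_blank × 100
IE = (3.25 − 0.08) / 3.25 × 100
IE = 3.17 / 3.25 × 100 = 97.5 %

97.5 %


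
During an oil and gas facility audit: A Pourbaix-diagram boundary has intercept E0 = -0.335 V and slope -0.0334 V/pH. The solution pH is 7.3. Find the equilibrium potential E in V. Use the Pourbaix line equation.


Apply the Pourbaix line equation: E = E0 + slope*pH
E = -0.335 + (-0.0334)*7.3 = -0.335 + (-0.24382) = -0.57882 V
Rounded to 4 decimal places: E = -0.5788 V

-0.5788 V


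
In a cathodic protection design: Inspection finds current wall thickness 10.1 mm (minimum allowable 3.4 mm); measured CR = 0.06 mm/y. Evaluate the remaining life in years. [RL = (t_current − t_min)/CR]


Apply the remaining-life relation: RL = (t_current − t_min) / CR
RL = (10.1 − 3.4) / 0.06 = 6.7 / 0.06 = 111.7 years

111.7 years


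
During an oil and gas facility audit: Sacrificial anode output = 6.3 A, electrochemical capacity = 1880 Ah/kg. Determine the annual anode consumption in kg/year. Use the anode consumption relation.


Annual consumption = current * hours per year / capacity
Rate = 6.3 * 8760 / 1880 = 29.4 kg/year

29.4 kg/year


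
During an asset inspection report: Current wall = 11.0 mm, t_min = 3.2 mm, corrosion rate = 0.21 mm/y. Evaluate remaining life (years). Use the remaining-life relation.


Apply the remaining-life relation: RL = (t_current − t_min) / CR
RL = (11.0 − 3.2) / 0.21 = 7.8 / 0.21 = 37.1 years

37.1 years


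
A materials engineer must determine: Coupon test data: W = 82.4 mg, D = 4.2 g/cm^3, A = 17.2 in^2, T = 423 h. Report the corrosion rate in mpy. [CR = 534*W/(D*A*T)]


Apply the mpy weight-loss relation: CR = 534 * W / (D * A * T)
Numerator: 534 * 82.4 = 44001.6
Denominator: 4.2 * 17.2 * 423 = 30557.52
CR = 44001.6 / 30557.52 = 1.43996 mpy

1.43996 mpy


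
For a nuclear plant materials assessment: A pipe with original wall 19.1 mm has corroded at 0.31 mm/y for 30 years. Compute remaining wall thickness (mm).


Remaining wall = original − CR × time
t = 19.1 − 0.31*30 = 19.1 − 9.3 = 9.8 mm

9.8 mm


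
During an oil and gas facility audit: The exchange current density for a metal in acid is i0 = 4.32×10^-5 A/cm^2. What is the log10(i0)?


i0 = 4.32×10^-5 A/cm^2
log10(i0) = -4.365

-4.365


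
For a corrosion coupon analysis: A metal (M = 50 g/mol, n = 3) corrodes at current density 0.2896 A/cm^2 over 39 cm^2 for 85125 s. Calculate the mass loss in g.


Apply Faraday's law: m = i*A*t*M / (n*F)
Total charge passed Q = i*A*t = 0.2896*39*85125 = 961435.8 C
m = Q*M/(n*F) = 961435.8*50/(3*96485) = 166.0769 g

166.0769 g


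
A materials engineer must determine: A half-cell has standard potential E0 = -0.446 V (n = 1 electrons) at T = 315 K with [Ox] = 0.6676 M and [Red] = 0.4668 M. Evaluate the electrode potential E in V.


Apply the Nernst equation: E = E0 + (RT/nF)*ln([Ox]/[Red])
Step 1: RT/nF = 8.314*315/(1*96485) = 0.02714318 V
Step 2: [Ox]/[Red] = 0.6676/0.4668 = 1.430163
Step 3: ln(1.430163) = 0.357788
Step 4: correction = 0.02714318 * 0.357788 = 0.0097 V
E = -0.446 + 0.0097 = -0.4363 V

-0.4363 V


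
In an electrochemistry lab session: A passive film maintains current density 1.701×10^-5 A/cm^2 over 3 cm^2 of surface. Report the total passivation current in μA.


I = i_pass * A, then convert A → μA (×10^6)
I = 1.701×10^-5 * 3 * 10^6 = 51.03 μA

51.03 μA


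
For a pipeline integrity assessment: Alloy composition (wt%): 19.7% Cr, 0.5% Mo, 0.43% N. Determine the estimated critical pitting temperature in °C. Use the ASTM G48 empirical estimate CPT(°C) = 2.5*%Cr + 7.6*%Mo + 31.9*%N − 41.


Apply the ASTM G48 empirical CPT estimate: CPT(°C) = 2.5*%Cr + 7.6*%Mo + 31.9*%N − 41
2.5*19.7 = 49.25; 7.6*0.5 = 3.8; 31.9*0.43 = 13.717
CPT = 49.25 + 3.8 + 13.717 − 41 = 25.767 °C
Rounded to 0.1 °C: CPT ≈ 25.8 °C

25.8 °C


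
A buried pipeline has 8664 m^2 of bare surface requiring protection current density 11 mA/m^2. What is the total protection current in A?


I = area * current density, then convert mA → A (÷1000)
I = 8664 * 11 / 1000 = 95.3 A

95.3 A


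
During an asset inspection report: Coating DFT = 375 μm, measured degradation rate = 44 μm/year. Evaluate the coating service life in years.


Service life = thickness / degradation rate
Life = 375 / 44 = 8.5 years

8.5 years


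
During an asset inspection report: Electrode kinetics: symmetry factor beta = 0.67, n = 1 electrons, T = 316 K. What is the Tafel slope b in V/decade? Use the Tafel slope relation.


Apply the Tafel slope relation: b = 2.303*R*T/(beta*n*F)
Numerator: 2.303 * 8.314 * 316 = 6050.5
Denominator: 0.67 * 1 * 96485 = 64644.95
b = 6050.5 / 64644.95 = 0.094 V/decade

0.094 V/decade


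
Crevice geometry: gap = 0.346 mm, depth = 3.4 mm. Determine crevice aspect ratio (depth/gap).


Aspect ratio = depth / gap
Ratio = 3.4 / 0.346 = 9.8

9.8


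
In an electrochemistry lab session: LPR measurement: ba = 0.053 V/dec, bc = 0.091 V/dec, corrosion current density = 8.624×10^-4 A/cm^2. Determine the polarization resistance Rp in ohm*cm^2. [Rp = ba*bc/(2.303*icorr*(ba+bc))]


Apply the Stern-Geary equation: Rp = ba*bc / (2.303*icorr*(ba+bc))
ba*bc = 0.053*0.091 = 0.004823
ba+bc = 0.144; 2.303*icorr*(ba+bc) = 2.303*8.624×10^-4*0.144 = 2.8599944×10^-4
Rp = 0.004823 / 2.8599944×10^-4 = 16.9 ohm*cm^2

16.9 ohm*cm^2


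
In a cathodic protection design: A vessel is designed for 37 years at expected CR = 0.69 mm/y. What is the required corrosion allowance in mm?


Corrosion allowance = CR × design life
CA = 0.69 * 37 = 25.53 mm

25.53 mm


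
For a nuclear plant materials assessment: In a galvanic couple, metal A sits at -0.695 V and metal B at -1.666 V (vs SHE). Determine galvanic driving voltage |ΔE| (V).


Driving voltage is the absolute potential difference.
|ΔE| = |-0.695 − (-1.666)| = 0.971 V

0.971 V


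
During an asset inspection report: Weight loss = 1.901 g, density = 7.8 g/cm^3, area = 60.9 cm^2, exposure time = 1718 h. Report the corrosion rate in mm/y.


Apply the mm/y weight-loss relation: CR = 87600 * W / (D * A * T)
Numerator: 87600 * 1.901 = 166527.6
Denominator: 7.8 * 60.9 * 1718 = 816084.36
CR = 166527.6 / 816084.36 = 0.20406 mm/y

0.20406 mm/y


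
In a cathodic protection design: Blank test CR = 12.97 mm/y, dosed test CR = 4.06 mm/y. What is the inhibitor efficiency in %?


Apply the inhibitor-efficiency definition: IE = (CR_blank − CR_inh)/CR_blank × 100
IE = (12.97 − 4.06) / 12.97 × 100
IE = 8.91 / 12.97 × 100 = 68.7 %

68.7 %


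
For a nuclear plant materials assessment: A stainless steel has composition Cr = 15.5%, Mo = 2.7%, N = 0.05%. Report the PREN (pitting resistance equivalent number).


Apply the PREN formula: PREN = Cr + 3.3*Mo + 16*N
PREN = 15.5 + 3.3*2.7 + 16*0.05
PREN = 15.5 + 8.91 + 0.8 = 25.21

25.21


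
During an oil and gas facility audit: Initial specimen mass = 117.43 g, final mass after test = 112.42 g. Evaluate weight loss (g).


Weight loss = initial − final
WL = 117.43 − 112.42 = 5.01 g

5.01 g


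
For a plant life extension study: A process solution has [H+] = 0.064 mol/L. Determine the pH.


pH = −log10[H+]
pH = −log10(0.064) = 1.19

1.19


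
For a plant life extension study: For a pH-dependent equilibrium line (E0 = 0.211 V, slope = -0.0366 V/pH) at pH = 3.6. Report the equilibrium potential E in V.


Apply the Pourbaix line equation: E = E0 + slope*pH
E = 0.211 + (-0.0366)*3.6 = 0.211 + (-0.13176) = 0.07924 V
Rounded to 3 decimal places: E = 0.079 V

0.079 V


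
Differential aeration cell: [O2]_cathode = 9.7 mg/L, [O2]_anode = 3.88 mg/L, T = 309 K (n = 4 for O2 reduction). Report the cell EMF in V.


Apply the Nernst concentration-cell relation: E = (RT/nF)*ln(C_cathode/C_anode)
RT/nF = 8.314*309/(4*96485) = 0.00665654 V
ln(9.7/3.88) = 0.91629
E = 0.00665654 * 0.91629 = 0.0061 V

0.0061 V


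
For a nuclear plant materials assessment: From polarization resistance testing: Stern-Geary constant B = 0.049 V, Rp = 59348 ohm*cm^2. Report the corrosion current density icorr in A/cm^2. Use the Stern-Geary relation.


Apply the Stern-Geary relation: icorr = B / Rp
icorr = 0.049 / 59348 = 8.256×10^-7 A/cm^2

8.256×10^-7 A/cm^2


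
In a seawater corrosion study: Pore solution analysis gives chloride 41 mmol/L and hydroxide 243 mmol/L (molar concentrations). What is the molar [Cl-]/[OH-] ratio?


Threshold parameter = [Cl-] / [OH-] (molar basis; both in mmol/L, so units cancel)
Ratio = 41 / 243 = 0.17

0.17


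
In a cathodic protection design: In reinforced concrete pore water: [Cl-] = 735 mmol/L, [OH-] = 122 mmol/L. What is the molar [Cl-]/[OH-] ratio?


Threshold parameter = [Cl-] / [OH-] (molar basis; both in mmol/L, so units cancel)
Ratio = 735 / 122 = 6.02

6.02


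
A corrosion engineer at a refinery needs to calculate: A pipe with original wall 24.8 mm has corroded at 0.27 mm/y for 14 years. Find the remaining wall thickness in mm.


Remaining wall = original − CR × time
t = 24.8 − 0.27*14 = 24.8 − 3.78 = 21.02 mm

21.02 mm


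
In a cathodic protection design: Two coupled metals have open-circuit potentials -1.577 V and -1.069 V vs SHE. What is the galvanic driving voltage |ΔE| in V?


Driving voltage is the absolute potential difference.
|ΔE| = |-1.577 − (-1.069)| = 0.508 V

0.508 V


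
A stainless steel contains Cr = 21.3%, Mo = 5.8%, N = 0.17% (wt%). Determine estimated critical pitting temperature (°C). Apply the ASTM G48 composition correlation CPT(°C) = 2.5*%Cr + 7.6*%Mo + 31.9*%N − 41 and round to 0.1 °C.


Apply the ASTM G48 empirical CPT estimate: CPT(°C) = 2.5*%Cr + 7.6*%Mo + 31.9*%N − 41
2.5*21.3 = 53.25; 7.6*5.8 = 44.08; 31.9*0.17 = 5.423
CPT = 53.25 + 44.08 + 5.423 − 41 = 61.753 °C
Rounded to 0.1 °C: CPT ≈ 61.8 °C

61.8 °C


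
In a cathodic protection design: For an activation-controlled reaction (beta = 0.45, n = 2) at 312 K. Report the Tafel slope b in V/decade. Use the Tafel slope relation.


Apply the Tafel slope relation: b = 2.303*R*T/(beta*n*F)
Numerator: 2.303 * 8.314 * 312 = 5973.91
Denominator: 0.45 * 2 * 96485 = 86836.5
b = 5973.91 / 86836.5 = 0.0688 V/decade

0.0688 V/decade


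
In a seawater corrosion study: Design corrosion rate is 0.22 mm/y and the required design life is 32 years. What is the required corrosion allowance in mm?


Corrosion allowance = CR × design life
CA = 0.22 * 32 = 7.04 mm

7.04 mm
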